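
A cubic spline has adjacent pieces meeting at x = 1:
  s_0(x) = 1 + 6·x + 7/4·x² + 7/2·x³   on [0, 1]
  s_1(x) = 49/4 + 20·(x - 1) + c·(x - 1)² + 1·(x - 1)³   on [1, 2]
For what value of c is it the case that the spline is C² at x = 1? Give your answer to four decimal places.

12.2500

s_0''(x) = 7/2 + 21·x, so s_0''(1) = 49/2. On the right, s_1''(1) = 2c, so c = 49/4.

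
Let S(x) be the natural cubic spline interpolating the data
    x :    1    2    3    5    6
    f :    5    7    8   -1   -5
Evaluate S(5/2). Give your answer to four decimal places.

7.8934

Let σ_i = S''(x_i). Step sizes h_i = 1, 1, 2, 1; slopes of the chords Δ_i = (y_(i+1) - y_i)/h_i = 2, 1, -9/2, -4.
  1·σ_0 + 4·σ_1 + 1·σ_2 = 6(Δ_1 - Δ_0) = -6
  1·σ_1 + 6·σ_2 + 2·σ_3 = 6(Δ_2 - Δ_1) = -33
  2·σ_2 + 6·σ_3 + 1·σ_4 = 6(Δ_3 - Δ_2) = 3
Natural end conditions: σ_0 = σ_4 = 0.
Solving the tridiagonal system: σ_0 = 0, σ_1 = 6/61, σ_2 = -390/61, σ_3 = 321/122, σ_4 = 0.
On [2, 3], S(x) = 7 + 124/61·(x - 2) + 3/61·(x - 2)² - 66/61·(x - 2)³.
With (x - 2) = 1/2: S(5/2) = 963/122.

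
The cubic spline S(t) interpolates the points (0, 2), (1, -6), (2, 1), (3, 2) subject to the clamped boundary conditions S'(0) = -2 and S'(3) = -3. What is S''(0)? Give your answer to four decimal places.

With M_i denoting the second derivative at x_i, h_i = 1, 1, 1, and Δ_i = (y_(i+1) − y_i)/h_i = -8, 7, 1:
  1·M_0 + 4·M_1 + 1·M_2 = 6(Δ_1 - Δ_0) = 90
  1·M_1 + 4·M_2 + 1·M_3 = 6(Δ_2 - Δ_1) = -36
Clamped end conditions give two more equations: 2h_0·M_0 + h_0·M_1 = 6(Δ_0 - S'(0)) = -36 and h_2·M_2 + 2h_2·M_3 = 6(S'(3) - Δ_2) = -24.
Solving the tridiagonal system: M_0 = -538/15, M_1 = 536/15, M_2 = -256/15, M_3 = -52/15.

-35.8667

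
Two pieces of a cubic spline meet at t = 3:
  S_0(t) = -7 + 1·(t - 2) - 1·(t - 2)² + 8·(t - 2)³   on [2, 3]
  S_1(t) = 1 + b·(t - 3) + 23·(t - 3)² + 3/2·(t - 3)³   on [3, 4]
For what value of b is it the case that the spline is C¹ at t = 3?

23

S_0'(t) = 1 - 2·(t - 2) + 24·(t - 2)², so S_0'(3) = 23. On the right, S_1'(3) = b, so b = 23.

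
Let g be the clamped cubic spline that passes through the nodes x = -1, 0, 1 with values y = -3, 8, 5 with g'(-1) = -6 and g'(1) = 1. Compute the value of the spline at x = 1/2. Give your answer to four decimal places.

7.2813

With M_i denoting the second derivative at x_i, h_i = 1, 1, and Δ_i = (y_(i+1) − y_i)/h_i = 11, -3:
  1·M_0 + 4·M_1 + 1·M_2 = 6(Δ_1 - Δ_0) = -84
Clamped end conditions give two more equations: 2h_0·M_0 + h_0·M_1 = 6(Δ_0 - g'(-1)) = 102 and h_1·M_1 + 2h_1·M_2 = 6(g'(1) - Δ_1) = 24.
Forward elimination and back-substitution give M_0 = 151/2, M_1 = -49, M_2 = 73/2.
On [0, 1], g(x) = 8 + 29/4·x - 49/2·x² + 57/4·x³.
With x = 1/2: g(1/2) = 233/32.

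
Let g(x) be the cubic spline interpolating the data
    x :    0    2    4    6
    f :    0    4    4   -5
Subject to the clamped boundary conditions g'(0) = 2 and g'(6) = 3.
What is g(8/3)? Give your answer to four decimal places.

5.3333

Put M_i = g'' at the i-th knot. Here h = (2, 2, 2) and Δ = (2, 0, -9/2), so the interior equations h_(i-1)·M_(i-1) + 2(h_(i-1)+h_i)·M_i + h_i·M_(i+1) = 6(Δ_i − Δ_(i-1)) read
  2·M_0 + 8·M_1 + 2·M_2 = 6(Δ_1 - Δ_0) = -12
  2·M_1 + 8·M_2 + 2·M_3 = 6(Δ_2 - Δ_1) = -27
Clamped end conditions give two more equations: 2h_0·M_0 + h_0·M_1 = 6(Δ_0 - g'(0)) = 0 and h_2·M_2 + 2h_2·M_3 = 6(g'(6) - Δ_2) = 45.
Hence M_0 = -1/6, M_1 = 1/3, M_2 = -43/6, M_3 = 89/6.
On [2, 4], g(x) = 4 + 13/6·(x - 2) + 1/6·(x - 2)² - 5/8·(x - 2)³.
With (x - 2) = 2/3: g(8/3) = 16/3.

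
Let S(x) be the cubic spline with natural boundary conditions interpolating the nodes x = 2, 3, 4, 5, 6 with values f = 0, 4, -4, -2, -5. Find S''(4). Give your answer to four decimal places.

Write m_i for S''(x_i). With h_i = 1, 1, 1, 1 and divided differences Δ_i = 4, -8, 2, -3, the continuity of S' gives the tridiagonal system
  1·m_0 + 4·m_1 + 1·m_2 = 6(Δ_1 - Δ_0) = -72
  1·m_1 + 4·m_2 + 1·m_3 = 6(Δ_2 - Δ_1) = 60
  1·m_2 + 4·m_3 + 1·m_4 = 6(Δ_3 - Δ_2) = -30
Natural end conditions: m_0 = m_4 = 0.
Solving the tridiagonal system: m_0 = 0, m_1 = -675/28, m_2 = 171/7, m_3 = -381/28, m_4 = 0.

24.4286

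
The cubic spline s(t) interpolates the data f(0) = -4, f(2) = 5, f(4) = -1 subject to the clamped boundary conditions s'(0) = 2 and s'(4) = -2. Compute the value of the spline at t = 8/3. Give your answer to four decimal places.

With M_i denoting the second derivative at x_i, h_i = 2, 2, and Δ_i = (y_(i+1) − y_i)/h_i = 9/2, -3:
  2·M_0 + 8·M_1 + 2·M_2 = 6(Δ_1 - Δ_0) = -45
Clamped end conditions give two more equations: 2h_0·M_0 + h_0·M_1 = 6(Δ_0 - s'(0)) = 15 and h_1·M_1 + 2h_1·M_2 = 6(s'(4) - Δ_1) = 6.
Hence M_0 = 67/8, M_1 = -37/4, M_2 = 49/8.
On [2, 4], s(t) = 5 + 9/8·(t - 2) - 37/8·(t - 2)² + 41/32·(t - 2)³.
With (t - 2) = 2/3: s(8/3) = 110/27.

4.0741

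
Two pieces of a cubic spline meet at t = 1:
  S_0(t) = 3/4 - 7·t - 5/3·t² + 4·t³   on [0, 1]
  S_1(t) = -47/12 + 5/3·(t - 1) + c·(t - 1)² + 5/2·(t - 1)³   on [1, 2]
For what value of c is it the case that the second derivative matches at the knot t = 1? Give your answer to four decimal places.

S_0''(t) = -10/3 + 24·t, so S_0''(1) = 62/3. On the right, S_1''(1) = 2c, so c = 31/3.

10.3333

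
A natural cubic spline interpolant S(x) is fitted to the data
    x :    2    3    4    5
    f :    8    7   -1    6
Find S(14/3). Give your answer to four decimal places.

Let m_i = S''(x_i). Step sizes h_i = 1, 1, 1; slopes of the chords Δ_i = (y_(i+1) - y_i)/h_i = -1, -8, 7.
  1·m_0 + 4·m_1 + 1·m_2 = 6(Δ_1 - Δ_0) = -42
  1·m_1 + 4·m_2 + 1·m_3 = 6(Δ_2 - Δ_1) = 90
Natural end conditions: m_0 = m_3 = 0.
Hence m_0 = 0, m_1 = -86/5, m_2 = 134/5, m_3 = 0.
On [4, 5], S(x) = -1 - 29/15·(x - 4) + 67/5·(x - 4)² - 67/15·(x - 4)³.
With (x - 4) = 2/3: S(14/3) = 949/405.

2.3432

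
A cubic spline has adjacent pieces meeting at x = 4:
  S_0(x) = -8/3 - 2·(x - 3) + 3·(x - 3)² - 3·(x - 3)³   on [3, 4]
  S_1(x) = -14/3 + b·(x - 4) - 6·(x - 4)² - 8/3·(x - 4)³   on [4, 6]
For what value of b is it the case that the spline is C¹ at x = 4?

S_0'(x) = -2 + 6·(x - 3) - 9·(x - 3)², so S_0'(4) = -5. On the right, S_1'(4) = b, so b = -5.

-5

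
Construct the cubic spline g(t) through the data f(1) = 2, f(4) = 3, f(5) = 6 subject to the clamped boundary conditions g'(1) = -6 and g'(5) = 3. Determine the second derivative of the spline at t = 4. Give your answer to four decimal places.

-0.5000

With M_i denoting the second derivative at x_i, h_i = 3, 1, and Δ_i = (y_(i+1) − y_i)/h_i = 1/3, 3:
  3·M_0 + 8·M_1 + 1·M_2 = 6(Δ_1 - Δ_0) = 16
Clamped end conditions give two more equations: 2h_0·M_0 + h_0·M_1 = 6(Δ_0 - g'(1)) = 38 and h_1·M_1 + 2h_1·M_2 = 6(g'(5) - Δ_1) = 0.
Solving: M_0 = 79/12, M_1 = -1/2, M_2 = 1/4.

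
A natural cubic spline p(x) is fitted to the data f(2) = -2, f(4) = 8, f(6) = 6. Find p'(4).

Put M_i = p'' at the i-th knot. Here h = (2, 2) and Δ = (5, -1), so the interior equations h_(i-1)·M_(i-1) + 2(h_(i-1)+h_i)·M_i + h_i·M_(i+1) = 6(Δ_i − Δ_(i-1)) read
  2·M_0 + 8·M_1 + 2·M_2 = 6(Δ_1 - Δ_0) = -36
Natural end conditions: M_0 = M_2 = 0.
Hence M_0 = 0, M_1 = -9/2, M_2 = 0.
On [4, 6], p'(x) = b_1 + 2c_1·(x - 4) + 3d_1·(x - 4)² with b_1 = Δ_1 - h_1(2M_1 + M_2)/6 = 2, c_1 = M_1/2 = -9/4, d_1 = (M_2 - M_1)/(6h_1) = 3/8. So p'(4) = 2.

2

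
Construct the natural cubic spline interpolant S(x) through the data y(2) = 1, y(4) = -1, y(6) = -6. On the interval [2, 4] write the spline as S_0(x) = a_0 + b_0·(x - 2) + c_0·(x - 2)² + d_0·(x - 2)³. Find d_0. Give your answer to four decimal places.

With M_i denoting the second derivative at x_i, h_i = 2, 2, and Δ_i = (y_(i+1) − y_i)/h_i = -1, -5/2:
  2·M_0 + 8·M_1 + 2·M_2 = 6(Δ_1 - Δ_0) = -9
Natural end conditions: M_0 = M_2 = 0.
Solving: M_0 = 0, M_1 = -9/8, M_2 = 0.
On [2, 4], with S_0(x) = a_0 + b_0·(x - 2) + c_0·(x - 2)² + d_0·(x - 2)³: c_0 = M_0/2 = 0, d_0 = (M_1 - M_0)/(6h_0) = -3/32, b_0 = Δ_0 - h_0(2M_0 + M_1)/6 = -5/8.

-0.0938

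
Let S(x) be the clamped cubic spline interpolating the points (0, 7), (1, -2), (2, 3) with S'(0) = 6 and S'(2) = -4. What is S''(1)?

Let M_i = S''(x_i). Step sizes h_i = 1, 1; slopes of the chords Δ_i = (y_(i+1) - y_i)/h_i = -9, 5.
  1·M_0 + 4·M_1 + 1·M_2 = 6(Δ_1 - Δ_0) = 84
Clamped end conditions give two more equations: 2h_0·M_0 + h_0·M_1 = 6(Δ_0 - S'(0)) = -90 and h_1·M_1 + 2h_1·M_2 = 6(S'(2) - Δ_1) = -54.
Solving: M_0 = -71, M_1 = 52, M_2 = -53.

52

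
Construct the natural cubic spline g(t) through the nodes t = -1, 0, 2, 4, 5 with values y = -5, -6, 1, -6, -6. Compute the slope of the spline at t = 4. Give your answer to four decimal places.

Write σ_i for g''(x_i). With h_i = 1, 2, 2, 1 and divided differences Δ_i = -1, 7/2, -7/2, 0, the continuity of g' gives the tridiagonal system
  1·σ_0 + 6·σ_1 + 2·σ_2 = 6(Δ_1 - Δ_0) = 27
  2·σ_1 + 8·σ_2 + 2·σ_3 = 6(Δ_2 - Δ_1) = -42
  2·σ_2 + 6·σ_3 + 1·σ_4 = 6(Δ_3 - Δ_2) = 21
Natural end conditions: σ_0 = σ_4 = 0.
Solving the tridiagonal system: σ_0 = 0, σ_1 = 37/5, σ_2 = -87/10, σ_3 = 32/5, σ_4 = 0.
On [4, 5], g'(t) = b_3 + 2c_3·(t - 4) + 3d_3·(t - 4)² with b_3 = Δ_3 - h_3(2σ_3 + σ_4)/6 = -32/15, c_3 = σ_3/2 = 16/5, d_3 = (σ_4 - σ_3)/(6h_3) = -16/15. So g'(4) = -32/15.

-2.1333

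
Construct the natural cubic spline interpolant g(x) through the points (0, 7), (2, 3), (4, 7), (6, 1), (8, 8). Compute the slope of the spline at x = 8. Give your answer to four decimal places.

5.6696

Write m_i for g''(x_i). With h_i = 2, 2, 2, 2 and divided differences Δ_i = -2, 2, -3, 7/2, the continuity of g' gives the tridiagonal system
  2·m_0 + 8·m_1 + 2·m_2 = 6(Δ_1 - Δ_0) = 24
  2·m_1 + 8·m_2 + 2·m_3 = 6(Δ_2 - Δ_1) = -30
  2·m_2 + 8·m_3 + 2·m_4 = 6(Δ_3 - Δ_2) = 39
Natural end conditions: m_0 = m_4 = 0.
Solving: m_0 = 0, m_1 = 519/112, m_2 = -183/28, m_3 = 729/112, m_4 = 0.
On [6, 8], g'(x) = b_3 + 2c_3·(x - 6) + 3d_3·(x - 6)² with b_3 = Δ_3 - h_3(2m_3 + m_4)/6 = -47/56, c_3 = m_3/2 = 729/224, d_3 = (m_4 - m_3)/(6h_3) = -243/448. So g'(8) = 635/112.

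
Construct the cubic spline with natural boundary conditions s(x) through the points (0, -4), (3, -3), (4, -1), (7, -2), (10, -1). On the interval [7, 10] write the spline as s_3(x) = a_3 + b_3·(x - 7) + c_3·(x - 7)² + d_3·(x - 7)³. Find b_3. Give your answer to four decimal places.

Put M_i = s'' at the i-th knot. Here h = (3, 1, 3, 3) and Δ = (1/3, 2, -1/3, 1/3), so the interior equations h_(i-1)·M_(i-1) + 2(h_(i-1)+h_i)·M_i + h_i·M_(i+1) = 6(Δ_i − Δ_(i-1)) read
  3·M_0 + 8·M_1 + 1·M_2 = 6(Δ_1 - Δ_0) = 10
  1·M_1 + 8·M_2 + 3·M_3 = 6(Δ_2 - Δ_1) = -14
  3·M_2 + 12·M_3 + 3·M_4 = 6(Δ_3 - Δ_2) = 4
Natural end conditions: M_0 = M_4 = 0.
Hence M_0 = 0, M_1 = 175/114, M_2 = -130/57, M_3 = 103/114, M_4 = 0.
On [7, 10], with s_3(x) = a_3 + b_3·(x - 7) + c_3·(x - 7)² + d_3·(x - 7)³: c_3 = M_3/2 = 103/228, d_3 = (M_4 - M_3)/(6h_3) = -103/2052, b_3 = Δ_3 - h_3(2M_3 + M_4)/6 = -65/114.

-0.5702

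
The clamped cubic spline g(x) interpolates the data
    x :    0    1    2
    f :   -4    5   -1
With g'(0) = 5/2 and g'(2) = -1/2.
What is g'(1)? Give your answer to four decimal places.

Let M_i = g''(x_i). Step sizes h_i = 1, 1; slopes of the chords Δ_i = (y_(i+1) - y_i)/h_i = 9, -6.
  1·M_0 + 4·M_1 + 1·M_2 = 6(Δ_1 - Δ_0) = -90
Clamped end conditions give two more equations: 2h_0·M_0 + h_0·M_1 = 6(Δ_0 - g'(0)) = 39 and h_1·M_1 + 2h_1·M_2 = 6(g'(2) - Δ_1) = 33.
Hence M_0 = 81/2, M_1 = -42, M_2 = 75/2.
On [1, 2], g'(x) = b_1 + 2c_1·(x - 1) + 3d_1·(x - 1)² with b_1 = Δ_1 - h_1(2M_1 + M_2)/6 = 7/4, c_1 = M_1/2 = -21, d_1 = (M_2 - M_1)/(6h_1) = 53/4. So g'(1) = 7/4.

1.7500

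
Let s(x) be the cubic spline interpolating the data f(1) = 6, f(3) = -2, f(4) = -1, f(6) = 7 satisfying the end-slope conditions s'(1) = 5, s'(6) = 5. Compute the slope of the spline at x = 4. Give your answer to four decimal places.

3.1250

Write m_i for s''(x_i). With h_i = 2, 1, 2 and divided differences Δ_i = -4, 1, 4, the continuity of s' gives the tridiagonal system
  2·m_0 + 6·m_1 + 1·m_2 = 6(Δ_1 - Δ_0) = 30
  1·m_1 + 6·m_2 + 2·m_3 = 6(Δ_2 - Δ_1) = 18
Clamped end conditions give two more equations: 2h_0·m_0 + h_0·m_1 = 6(Δ_0 - s'(1)) = -54 and h_2·m_2 + 2h_2·m_3 = 6(s'(6) - Δ_2) = 6.
Forward elimination and back-substitution give m_0 = -153/8, m_1 = 45/4, m_2 = 3/4, m_3 = 9/8.
On [4, 6], s'(x) = b_2 + 2c_2·(x - 4) + 3d_2·(x - 4)² with b_2 = Δ_2 - h_2(2m_2 + m_3)/6 = 25/8, c_2 = m_2/2 = 3/8, d_2 = (m_3 - m_2)/(6h_2) = 1/32. So s'(4) = 25/8.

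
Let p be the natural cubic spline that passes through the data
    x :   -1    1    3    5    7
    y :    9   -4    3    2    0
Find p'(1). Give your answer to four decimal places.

Let σ_i = p''(x_i). Step sizes h_i = 2, 2, 2, 2; slopes of the chords Δ_i = (y_(i+1) - y_i)/h_i = -13/2, 7/2, -1/2, -1.
  2·σ_0 + 8·σ_1 + 2·σ_2 = 6(Δ_1 - Δ_0) = 60
  2·σ_1 + 8·σ_2 + 2·σ_3 = 6(Δ_2 - Δ_1) = -24
  2·σ_2 + 8·σ_3 + 2·σ_4 = 6(Δ_3 - Δ_2) = -3
Natural end conditions: σ_0 = σ_4 = 0.
Solving the tridiagonal system: σ_0 = 0, σ_1 = 993/112, σ_2 = -153/28, σ_3 = 111/112, σ_4 = 0.
On [1, 3], p'(x) = b_1 + 2c_1·(x - 1) + 3d_1·(x - 1)² with b_1 = Δ_1 - h_1(2σ_1 + σ_2)/6 = -33/56, c_1 = σ_1/2 = 993/224, d_1 = (σ_2 - σ_1)/(6h_1) = -535/448. So p'(1) = -33/56.

-0.5893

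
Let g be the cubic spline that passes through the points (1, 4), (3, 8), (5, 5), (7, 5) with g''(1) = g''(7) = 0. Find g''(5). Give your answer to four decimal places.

1.9000

With M_i denoting the second derivative at x_i, h_i = 2, 2, 2, and Δ_i = (y_(i+1) − y_i)/h_i = 2, -3/2, 0:
  2·M_0 + 8·M_1 + 2·M_2 = 6(Δ_1 - Δ_0) = -21
  2·M_1 + 8·M_2 + 2·M_3 = 6(Δ_2 - Δ_1) = 9
Natural end conditions: M_0 = M_3 = 0.
Hence M_0 = 0, M_1 = -31/10, M_2 = 19/10, M_3 = 0.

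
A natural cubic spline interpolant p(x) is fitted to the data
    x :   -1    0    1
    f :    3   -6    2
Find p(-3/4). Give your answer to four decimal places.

Put m_i = p'' at the i-th knot. Here h = (1, 1) and Δ = (-9, 8), so the interior equations h_(i-1)·m_(i-1) + 2(h_(i-1)+h_i)·m_i + h_i·m_(i+1) = 6(Δ_i − Δ_(i-1)) read
  1·m_0 + 4·m_1 + 1·m_2 = 6(Δ_1 - Δ_0) = 102
Natural end conditions: m_0 = m_2 = 0.
Solving the tridiagonal system: m_0 = 0, m_1 = 51/2, m_2 = 0.
On [-1, 0], p(x) = 3 - 53/4·(x + 1) + 0·(x + 1)² + 17/4·(x + 1)³.
With (x + 1) = 1/4: p(-3/4) = -63/256.

-0.2461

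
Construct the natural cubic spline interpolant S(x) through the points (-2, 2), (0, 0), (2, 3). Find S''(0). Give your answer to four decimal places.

1.8750

Write M_i for S''(x_i). With h_i = 2, 2 and divided differences Δ_i = -1, 3/2, the continuity of S' gives the tridiagonal system
  2·M_0 + 8·M_1 + 2·M_2 = 6(Δ_1 - Δ_0) = 15
Natural end conditions: M_0 = M_2 = 0.
Solving: M_0 = 0, M_1 = 15/8, M_2 = 0.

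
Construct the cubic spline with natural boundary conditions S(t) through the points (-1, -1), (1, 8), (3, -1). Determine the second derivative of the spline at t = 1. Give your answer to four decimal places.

-6.7500

Write M_i for S''(x_i). With h_i = 2, 2 and divided differences Δ_i = 9/2, -9/2, the continuity of S' gives the tridiagonal system
  2·M_0 + 8·M_1 + 2·M_2 = 6(Δ_1 - Δ_0) = -54
Natural end conditions: M_0 = M_2 = 0.
Forward elimination and back-substitution give M_0 = 0, M_1 = -27/4, M_2 = 0.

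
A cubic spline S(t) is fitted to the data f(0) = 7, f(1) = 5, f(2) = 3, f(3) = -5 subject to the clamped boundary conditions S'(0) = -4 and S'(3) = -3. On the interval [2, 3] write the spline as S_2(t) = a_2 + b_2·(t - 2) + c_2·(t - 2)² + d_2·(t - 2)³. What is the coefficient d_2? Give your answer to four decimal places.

With M_i denoting the second derivative at x_i, h_i = 1, 1, 1, and Δ_i = (y_(i+1) − y_i)/h_i = -2, -2, -8:
  1·M_0 + 4·M_1 + 1·M_2 = 6(Δ_1 - Δ_0) = 0
  1·M_1 + 4·M_2 + 1·M_3 = 6(Δ_2 - Δ_1) = -36
Clamped end conditions give two more equations: 2h_0·M_0 + h_0·M_1 = 6(Δ_0 - S'(0)) = 12 and h_2·M_2 + 2h_2·M_3 = 6(S'(3) - Δ_2) = 30.
Solving the tridiagonal system: M_0 = 14/3, M_1 = 8/3, M_2 = -46/3, M_3 = 68/3.
On [2, 3], with S_2(t) = a_2 + b_2·(t - 2) + c_2·(t - 2)² + d_2·(t - 2)³: c_2 = M_2/2 = -23/3, d_2 = (M_3 - M_2)/(6h_2) = 19/3, b_2 = Δ_2 - h_2(2M_2 + M_3)/6 = -20/3.

6.3333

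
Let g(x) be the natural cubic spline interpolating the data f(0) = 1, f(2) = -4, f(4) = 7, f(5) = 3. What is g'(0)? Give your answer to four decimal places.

Write M_i for g''(x_i). With h_i = 2, 2, 1 and divided differences Δ_i = -5/2, 11/2, -4, the continuity of g' gives the tridiagonal system
  2·M_0 + 8·M_1 + 2·M_2 = 6(Δ_1 - Δ_0) = 48
  2·M_1 + 6·M_2 + 1·M_3 = 6(Δ_2 - Δ_1) = -57
Natural end conditions: M_0 = M_3 = 0.
Forward elimination and back-substitution give M_0 = 0, M_1 = 201/22, M_2 = -138/11, M_3 = 0.
On [0, 2], g'(x) = b_0 + 2c_0·x + 3d_0·x² with b_0 = Δ_0 - h_0(2M_0 + M_1)/6 = -61/11, c_0 = M_0/2 = 0, d_0 = (M_1 - M_0)/(6h_0) = 67/88. So g'(0) = -61/11.

-5.5455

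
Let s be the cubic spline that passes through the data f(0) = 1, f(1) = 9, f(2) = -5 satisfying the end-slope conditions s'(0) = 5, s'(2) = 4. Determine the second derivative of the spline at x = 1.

With σ_i denoting the second derivative at x_i, h_i = 1, 1, and Δ_i = (y_(i+1) − y_i)/h_i = 8, -14:
  1·σ_0 + 4·σ_1 + 1·σ_2 = 6(Δ_1 - Δ_0) = -132
Clamped end conditions give two more equations: 2h_0·σ_0 + h_0·σ_1 = 6(Δ_0 - s'(0)) = 18 and h_1·σ_1 + 2h_1·σ_2 = 6(s'(2) - Δ_1) = 108.
Hence σ_0 = 83/2, σ_1 = -65, σ_2 = 173/2.

-65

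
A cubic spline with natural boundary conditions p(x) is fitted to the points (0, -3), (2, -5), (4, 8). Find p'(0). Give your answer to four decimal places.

-2.8750

Let σ_i = p''(x_i). Step sizes h_i = 2, 2; slopes of the chords Δ_i = (y_(i+1) - y_i)/h_i = -1, 13/2.
  2·σ_0 + 8·σ_1 + 2·σ_2 = 6(Δ_1 - Δ_0) = 45
Natural end conditions: σ_0 = σ_2 = 0.
Forward elimination and back-substitution give σ_0 = 0, σ_1 = 45/8, σ_2 = 0.
On [0, 2], p'(x) = b_0 + 2c_0·x + 3d_0·x² with b_0 = Δ_0 - h_0(2σ_0 + σ_1)/6 = -23/8, c_0 = σ_0/2 = 0, d_0 = (σ_1 - σ_0)/(6h_0) = 15/32. So p'(0) = -23/8.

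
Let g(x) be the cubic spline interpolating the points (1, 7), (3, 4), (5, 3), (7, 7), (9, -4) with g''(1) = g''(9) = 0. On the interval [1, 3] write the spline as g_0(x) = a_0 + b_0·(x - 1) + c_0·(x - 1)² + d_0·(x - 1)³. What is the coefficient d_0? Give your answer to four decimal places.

Put σ_i = g'' at the i-th knot. Here h = (2, 2, 2, 2) and Δ = (-3/2, -1/2, 2, -11/2), so the interior equations h_(i-1)·σ_(i-1) + 2(h_(i-1)+h_i)·σ_i + h_i·σ_(i+1) = 6(Δ_i − Δ_(i-1)) read
  2·σ_0 + 8·σ_1 + 2·σ_2 = 6(Δ_1 - Δ_0) = 6
  2·σ_1 + 8·σ_2 + 2·σ_3 = 6(Δ_2 - Δ_1) = 15
  2·σ_2 + 8·σ_3 + 2·σ_4 = 6(Δ_3 - Δ_2) = -45
Natural end conditions: σ_0 = σ_4 = 0.
Forward elimination and back-substitution give σ_0 = 0, σ_1 = -15/112, σ_2 = 99/28, σ_3 = -729/112, σ_4 = 0.
On [1, 3], with g_0(x) = a_0 + b_0·(x - 1) + c_0·(x - 1)² + d_0·(x - 1)³: c_0 = σ_0/2 = 0, d_0 = (σ_1 - σ_0)/(6h_0) = -5/448, b_0 = Δ_0 - h_0(2σ_0 + σ_1)/6 = -163/112.

-0.0112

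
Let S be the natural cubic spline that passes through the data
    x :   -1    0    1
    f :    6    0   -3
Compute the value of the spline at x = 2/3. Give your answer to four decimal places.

Put M_i = S'' at the i-th knot. Here h = (1, 1) and Δ = (-6, -3), so the interior equations h_(i-1)·M_(i-1) + 2(h_(i-1)+h_i)·M_i + h_i·M_(i+1) = 6(Δ_i − Δ_(i-1)) read
  1·M_0 + 4·M_1 + 1·M_2 = 6(Δ_1 - Δ_0) = 18
Natural end conditions: M_0 = M_2 = 0.
Hence M_0 = 0, M_1 = 9/2, M_2 = 0.
On [0, 1], S(x) = 0 - 9/2·x + 9/4·x² - 3/4·x³.
With x = 2/3: S(2/3) = -20/9.

-2.2222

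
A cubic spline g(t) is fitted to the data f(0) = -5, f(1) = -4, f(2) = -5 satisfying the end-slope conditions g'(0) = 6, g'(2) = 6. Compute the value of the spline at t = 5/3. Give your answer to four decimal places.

Write M_i for g''(x_i). With h_i = 1, 1 and divided differences Δ_i = 1, -1, the continuity of g' gives the tridiagonal system
  1·M_0 + 4·M_1 + 1·M_2 = 6(Δ_1 - Δ_0) = -12
Clamped end conditions give two more equations: 2h_0·M_0 + h_0·M_1 = 6(Δ_0 - g'(0)) = -30 and h_1·M_1 + 2h_1·M_2 = 6(g'(2) - Δ_1) = 42.
Hence M_0 = -12, M_1 = -6, M_2 = 24.
On [1, 2], g(t) = -4 - 3·(t - 1) - 3·(t - 1)² + 5·(t - 1)³.
With (t - 1) = 2/3: g(5/3) = -158/27.

-5.8519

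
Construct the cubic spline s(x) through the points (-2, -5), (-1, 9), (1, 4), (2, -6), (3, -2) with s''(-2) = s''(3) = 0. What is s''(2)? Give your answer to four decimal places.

Let M_i = s''(x_i). Step sizes h_i = 1, 2, 1, 1; slopes of the chords Δ_i = (y_(i+1) - y_i)/h_i = 14, -5/2, -10, 4.
  1·M_0 + 6·M_1 + 2·M_2 = 6(Δ_1 - Δ_0) = -99
  2·M_1 + 6·M_2 + 1·M_3 = 6(Δ_2 - Δ_1) = -45
  1·M_2 + 4·M_3 + 1·M_4 = 6(Δ_3 - Δ_2) = 84
Natural end conditions: M_0 = M_4 = 0.
Solving: M_0 = 0, M_1 = -1749/122, M_2 = -396/61, M_3 = 1380/61, M_4 = 0.

22.6230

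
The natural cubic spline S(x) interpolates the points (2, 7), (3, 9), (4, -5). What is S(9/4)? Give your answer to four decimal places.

Write M_i for S''(x_i). With h_i = 1, 1 and divided differences Δ_i = 2, -14, the continuity of S' gives the tridiagonal system
  1·M_0 + 4·M_1 + 1·M_2 = 6(Δ_1 - Δ_0) = -96
Natural end conditions: M_0 = M_2 = 0.
Hence M_0 = 0, M_1 = -24, M_2 = 0.
On [2, 3], S(x) = 7 + 6·(x - 2) + 0·(x - 2)² - 4·(x - 2)³.
With (x - 2) = 1/4: S(9/4) = 135/16.

8.4375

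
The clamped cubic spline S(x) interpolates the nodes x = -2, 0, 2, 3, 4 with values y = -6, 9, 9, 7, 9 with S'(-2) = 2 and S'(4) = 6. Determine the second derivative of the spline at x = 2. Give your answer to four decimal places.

0.4167

Let M_i = S''(x_i). Step sizes h_i = 2, 2, 1, 1; slopes of the chords Δ_i = (y_(i+1) - y_i)/h_i = 15/2, 0, -2, 2.
  2·M_0 + 8·M_1 + 2·M_2 = 6(Δ_1 - Δ_0) = -45
  2·M_1 + 6·M_2 + 1·M_3 = 6(Δ_2 - Δ_1) = -12
  1·M_2 + 4·M_3 + 1·M_4 = 6(Δ_3 - Δ_2) = 24
Clamped end conditions give two more equations: 2h_0·M_0 + h_0·M_1 = 6(Δ_0 - S'(-2)) = 33 and h_3·M_3 + 2h_3·M_4 = 6(S'(4) - Δ_3) = 24.
Solving the tridiagonal system: M_0 = 1067/84, M_1 = -187/21, M_2 = 5/12, M_3 = 139/42, M_4 = 869/84.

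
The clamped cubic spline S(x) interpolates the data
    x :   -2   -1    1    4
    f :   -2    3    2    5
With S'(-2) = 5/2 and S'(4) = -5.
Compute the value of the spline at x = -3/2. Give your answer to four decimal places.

Let m_i = S''(x_i). Step sizes h_i = 1, 2, 3; slopes of the chords Δ_i = (y_(i+1) - y_i)/h_i = 5, -1/2, 1.
  1·m_0 + 6·m_1 + 2·m_2 = 6(Δ_1 - Δ_0) = -33
  2·m_1 + 10·m_2 + 3·m_3 = 6(Δ_2 - Δ_1) = 9
Clamped end conditions give two more equations: 2h_0·m_0 + h_0·m_1 = 6(Δ_0 - S'(-2)) = 15 and h_2·m_2 + 2h_2·m_3 = 6(S'(4) - Δ_2) = -36.
Hence m_0 = 231/19, m_1 = -177/19, m_2 = 102/19, m_3 = -165/19.
On [-2, -1], S(x) = -2 + 5/2·(x + 2) + 231/38·(x + 2)² - 68/19·(x + 2)³.
With (x + 2) = 1/2: S(-3/2) = 49/152.

0.3224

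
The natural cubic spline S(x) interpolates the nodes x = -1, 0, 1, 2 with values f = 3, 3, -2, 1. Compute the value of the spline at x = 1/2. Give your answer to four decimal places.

0.2750

Let M_i = S''(x_i). Step sizes h_i = 1, 1, 1; slopes of the chords Δ_i = (y_(i+1) - y_i)/h_i = 0, -5, 3.
  1·M_0 + 4·M_1 + 1·M_2 = 6(Δ_1 - Δ_0) = -30
  1·M_1 + 4·M_2 + 1·M_3 = 6(Δ_2 - Δ_1) = 48
Natural end conditions: M_0 = M_3 = 0.
Solving: M_0 = 0, M_1 = -56/5, M_2 = 74/5, M_3 = 0.
On [0, 1], S(x) = 3 - 56/15·x - 28/5·x² + 13/3·x³.
With x = 1/2: S(1/2) = 11/40.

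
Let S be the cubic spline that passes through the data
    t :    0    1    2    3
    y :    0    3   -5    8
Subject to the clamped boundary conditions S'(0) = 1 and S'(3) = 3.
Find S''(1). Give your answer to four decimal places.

-36.2667

Let M_i = S''(x_i). Step sizes h_i = 1, 1, 1; slopes of the chords Δ_i = (y_(i+1) - y_i)/h_i = 3, -8, 13.
  1·M_0 + 4·M_1 + 1·M_2 = 6(Δ_1 - Δ_0) = -66
  1·M_1 + 4·M_2 + 1·M_3 = 6(Δ_2 - Δ_1) = 126
Clamped end conditions give two more equations: 2h_0·M_0 + h_0·M_1 = 6(Δ_0 - S'(0)) = 12 and h_2·M_2 + 2h_2·M_3 = 6(S'(3) - Δ_2) = -60.
Solving the tridiagonal system: M_0 = 362/15, M_1 = -544/15, M_2 = 824/15, M_3 = -862/15.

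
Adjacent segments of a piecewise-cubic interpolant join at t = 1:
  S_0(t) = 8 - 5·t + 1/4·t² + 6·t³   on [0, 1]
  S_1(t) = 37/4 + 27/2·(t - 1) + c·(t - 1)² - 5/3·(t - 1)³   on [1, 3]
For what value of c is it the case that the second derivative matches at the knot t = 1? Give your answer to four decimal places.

18.2500

S_0''(t) = 1/2 + 36·t, so S_0''(1) = 73/2. On the right, S_1''(1) = 2c, so c = 73/4.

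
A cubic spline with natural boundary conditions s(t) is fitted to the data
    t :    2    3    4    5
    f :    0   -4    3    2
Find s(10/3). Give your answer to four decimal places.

Write m_i for s''(x_i). With h_i = 1, 1, 1 and divided differences Δ_i = -4, 7, -1, the continuity of s' gives the tridiagonal system
  1·m_0 + 4·m_1 + 1·m_2 = 6(Δ_1 - Δ_0) = 66
  1·m_1 + 4·m_2 + 1·m_3 = 6(Δ_2 - Δ_1) = -48
Natural end conditions: m_0 = m_3 = 0.
Hence m_0 = 0, m_1 = 104/5, m_2 = -86/5, m_3 = 0.
On [3, 4], s(t) = -4 + 44/15·(t - 3) + 52/5·(t - 3)² - 19/3·(t - 3)³.
With (t - 3) = 1/3: s(10/3) = -851/405.

-2.1012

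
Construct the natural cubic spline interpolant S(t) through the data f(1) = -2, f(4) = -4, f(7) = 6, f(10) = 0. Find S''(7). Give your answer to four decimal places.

-3.3778

Write M_i for S''(x_i). With h_i = 3, 3, 3 and divided differences Δ_i = -2/3, 10/3, -2, the continuity of S' gives the tridiagonal system
  3·M_0 + 12·M_1 + 3·M_2 = 6(Δ_1 - Δ_0) = 24
  3·M_1 + 12·M_2 + 3·M_3 = 6(Δ_2 - Δ_1) = -32
Natural end conditions: M_0 = M_3 = 0.
Solving: M_0 = 0, M_1 = 128/45, M_2 = -152/45, M_3 = 0.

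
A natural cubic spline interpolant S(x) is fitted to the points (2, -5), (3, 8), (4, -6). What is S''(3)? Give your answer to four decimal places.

With M_i denoting the second derivative at x_i, h_i = 1, 1, and Δ_i = (y_(i+1) − y_i)/h_i = 13, -14:
  1·M_0 + 4·M_1 + 1·M_2 = 6(Δ_1 - Δ_0) = -162
Natural end conditions: M_0 = M_2 = 0.
Solving: M_0 = 0, M_1 = -81/2, M_2 = 0.

-40.5000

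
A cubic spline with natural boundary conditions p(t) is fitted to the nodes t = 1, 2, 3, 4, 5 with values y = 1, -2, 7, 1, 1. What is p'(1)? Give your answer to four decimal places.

-7.3929

Let M_i = p''(x_i). Step sizes h_i = 1, 1, 1, 1; slopes of the chords Δ_i = (y_(i+1) - y_i)/h_i = -3, 9, -6, 0.
  1·M_0 + 4·M_1 + 1·M_2 = 6(Δ_1 - Δ_0) = 72
  1·M_1 + 4·M_2 + 1·M_3 = 6(Δ_2 - Δ_1) = -90
  1·M_2 + 4·M_3 + 1·M_4 = 6(Δ_3 - Δ_2) = 36
Natural end conditions: M_0 = M_4 = 0.
Forward elimination and back-substitution give M_0 = 0, M_1 = 369/14, M_2 = -234/7, M_3 = 243/14, M_4 = 0.
On [1, 2], p'(t) = b_0 + 2c_0·(t - 1) + 3d_0·(t - 1)² with b_0 = Δ_0 - h_0(2M_0 + M_1)/6 = -207/28, c_0 = M_0/2 = 0, d_0 = (M_1 - M_0)/(6h_0) = 123/28. So p'(1) = -207/28.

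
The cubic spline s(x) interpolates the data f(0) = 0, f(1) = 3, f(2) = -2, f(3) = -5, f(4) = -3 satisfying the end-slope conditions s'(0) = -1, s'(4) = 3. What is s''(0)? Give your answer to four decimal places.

With m_i denoting the second derivative at x_i, h_i = 1, 1, 1, 1, and Δ_i = (y_(i+1) − y_i)/h_i = 3, -5, -3, 2:
  1·m_0 + 4·m_1 + 1·m_2 = 6(Δ_1 - Δ_0) = -48
  1·m_1 + 4·m_2 + 1·m_3 = 6(Δ_2 - Δ_1) = 12
  1·m_2 + 4·m_3 + 1·m_4 = 6(Δ_3 - Δ_2) = 30
Clamped end conditions give two more equations: 2h_0·m_0 + h_0·m_1 = 6(Δ_0 - s'(0)) = 24 and h_3·m_3 + 2h_3·m_4 = 6(s'(4) - Δ_3) = 6.
Solving: m_0 = 601/28, m_1 = -265/14, m_2 = 25/4, m_3 = 83/14, m_4 = 1/28.

21.4643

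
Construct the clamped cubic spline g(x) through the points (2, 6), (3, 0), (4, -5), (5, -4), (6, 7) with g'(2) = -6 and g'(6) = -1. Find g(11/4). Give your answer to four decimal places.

1.4598

With m_i denoting the second derivative at x_i, h_i = 1, 1, 1, 1, and Δ_i = (y_(i+1) − y_i)/h_i = -6, -5, 1, 11:
  1·m_0 + 4·m_1 + 1·m_2 = 6(Δ_1 - Δ_0) = 6
  1·m_1 + 4·m_2 + 1·m_3 = 6(Δ_2 - Δ_1) = 36
  1·m_2 + 4·m_3 + 1·m_4 = 6(Δ_3 - Δ_2) = 60
Clamped end conditions give two more equations: 2h_0·m_0 + h_0·m_1 = 6(Δ_0 - g'(2)) = 0 and h_3·m_3 + 2h_3·m_4 = 6(g'(6) - Δ_3) = -72.
Solving: m_0 = -4/7, m_1 = 8/7, m_2 = 2, m_3 = 188/7, m_4 = -346/7.
On [2, 3], g(x) = 6 - 6·(x - 2) - 2/7·(x - 2)² + 2/7·(x - 2)³.
With (x - 2) = 3/4: g(11/4) = 327/224.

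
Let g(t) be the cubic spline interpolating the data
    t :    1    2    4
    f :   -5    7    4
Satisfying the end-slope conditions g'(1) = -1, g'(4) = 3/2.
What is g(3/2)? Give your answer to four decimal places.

-0.5417

Let M_i = g''(x_i). Step sizes h_i = 1, 2; slopes of the chords Δ_i = (y_(i+1) - y_i)/h_i = 12, -3/2.
  1·M_0 + 6·M_1 + 2·M_2 = 6(Δ_1 - Δ_0) = -81
Clamped end conditions give two more equations: 2h_0·M_0 + h_0·M_1 = 6(Δ_0 - g'(1)) = 78 and h_1·M_1 + 2h_1·M_2 = 6(g'(4) - Δ_1) = 18.
Forward elimination and back-substitution give M_0 = 160/3, M_1 = -86/3, M_2 = 113/6.
On [1, 2], g(t) = -5 - 1·(t - 1) + 80/3·(t - 1)² - 41/3·(t - 1)³.
With (t - 1) = 1/2: g(3/2) = -13/24.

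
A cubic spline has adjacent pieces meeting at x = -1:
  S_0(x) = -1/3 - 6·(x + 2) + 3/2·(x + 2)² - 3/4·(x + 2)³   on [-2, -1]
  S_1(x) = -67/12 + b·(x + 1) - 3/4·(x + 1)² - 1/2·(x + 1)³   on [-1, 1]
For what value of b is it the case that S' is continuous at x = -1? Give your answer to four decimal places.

-5.2500

S_0'(x) = -6 + 3·(x + 2) - 9/4·(x + 2)², so S_0'(-1) = -21/4. On the right, S_1'(-1) = b, so b = -21/4.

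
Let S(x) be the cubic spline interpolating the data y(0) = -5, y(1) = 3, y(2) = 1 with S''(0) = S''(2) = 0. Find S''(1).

-15

With m_i denoting the second derivative at x_i, h_i = 1, 1, and Δ_i = (y_(i+1) − y_i)/h_i = 8, -2:
  1·m_0 + 4·m_1 + 1·m_2 = 6(Δ_1 - Δ_0) = -60
Natural end conditions: m_0 = m_2 = 0.
Hence m_0 = 0, m_1 = -15, m_2 = 0.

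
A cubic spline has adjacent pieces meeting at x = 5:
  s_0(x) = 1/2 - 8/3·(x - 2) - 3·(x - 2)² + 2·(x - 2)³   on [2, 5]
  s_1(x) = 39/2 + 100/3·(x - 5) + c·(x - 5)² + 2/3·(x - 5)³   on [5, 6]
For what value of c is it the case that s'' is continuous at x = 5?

s_0''(x) = -6 + 12·(x - 2), so s_0''(5) = 30. On the right, s_1''(5) = 2c, so c = 15.

15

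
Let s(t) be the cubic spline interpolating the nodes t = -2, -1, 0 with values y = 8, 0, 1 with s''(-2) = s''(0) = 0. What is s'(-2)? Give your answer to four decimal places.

-10.2500

Put M_i = s'' at the i-th knot. Here h = (1, 1) and Δ = (-8, 1), so the interior equations h_(i-1)·M_(i-1) + 2(h_(i-1)+h_i)·M_i + h_i·M_(i+1) = 6(Δ_i − Δ_(i-1)) read
  1·M_0 + 4·M_1 + 1·M_2 = 6(Δ_1 - Δ_0) = 54
Natural end conditions: M_0 = M_2 = 0.
Solving: M_0 = 0, M_1 = 27/2, M_2 = 0.
On [-2, -1], s'(t) = b_0 + 2c_0·(t + 2) + 3d_0·(t + 2)² with b_0 = Δ_0 - h_0(2M_0 + M_1)/6 = -41/4, c_0 = M_0/2 = 0, d_0 = (M_1 - M_0)/(6h_0) = 9/4. So s'(-2) = -41/4.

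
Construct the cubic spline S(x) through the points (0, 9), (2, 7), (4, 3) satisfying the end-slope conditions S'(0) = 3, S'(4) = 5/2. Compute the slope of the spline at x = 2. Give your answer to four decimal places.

-3.6250

Let M_i = S''(x_i). Step sizes h_i = 2, 2; slopes of the chords Δ_i = (y_(i+1) - y_i)/h_i = -1, -2.
  2·M_0 + 8·M_1 + 2·M_2 = 6(Δ_1 - Δ_0) = -6
Clamped end conditions give two more equations: 2h_0·M_0 + h_0·M_1 = 6(Δ_0 - S'(0)) = -24 and h_1·M_1 + 2h_1·M_2 = 6(S'(4) - Δ_1) = 27.
Solving: M_0 = -43/8, M_1 = -5/4, M_2 = 59/8.
On [2, 4], S'(x) = b_1 + 2c_1·(x - 2) + 3d_1·(x - 2)² with b_1 = Δ_1 - h_1(2M_1 + M_2)/6 = -29/8, c_1 = M_1/2 = -5/8, d_1 = (M_2 - M_1)/(6h_1) = 23/32. So S'(2) = -29/8.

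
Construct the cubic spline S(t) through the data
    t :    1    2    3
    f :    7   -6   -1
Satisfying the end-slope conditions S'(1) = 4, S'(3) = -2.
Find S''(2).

Let m_i = S''(x_i). Step sizes h_i = 1, 1; slopes of the chords Δ_i = (y_(i+1) - y_i)/h_i = -13, 5.
  1·m_0 + 4·m_1 + 1·m_2 = 6(Δ_1 - Δ_0) = 108
Clamped end conditions give two more equations: 2h_0·m_0 + h_0·m_1 = 6(Δ_0 - S'(1)) = -102 and h_1·m_1 + 2h_1·m_2 = 6(S'(3) - Δ_1) = -42.
Solving: m_0 = -81, m_1 = 60, m_2 = -51.

60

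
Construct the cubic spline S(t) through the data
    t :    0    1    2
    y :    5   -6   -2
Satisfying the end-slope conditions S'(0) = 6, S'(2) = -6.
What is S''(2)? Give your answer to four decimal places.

-58.5000

Write M_i for S''(x_i). With h_i = 1, 1 and divided differences Δ_i = -11, 4, the continuity of S' gives the tridiagonal system
  1·M_0 + 4·M_1 + 1·M_2 = 6(Δ_1 - Δ_0) = 90
Clamped end conditions give two more equations: 2h_0·M_0 + h_0·M_1 = 6(Δ_0 - S'(0)) = -102 and h_1·M_1 + 2h_1·M_2 = 6(S'(2) - Δ_1) = -60.
Solving: M_0 = -159/2, M_1 = 57, M_2 = -117/2.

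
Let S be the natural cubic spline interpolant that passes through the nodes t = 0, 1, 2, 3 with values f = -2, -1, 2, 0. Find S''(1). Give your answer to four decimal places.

Put M_i = S'' at the i-th knot. Here h = (1, 1, 1) and Δ = (1, 3, -2), so the interior equations h_(i-1)·M_(i-1) + 2(h_(i-1)+h_i)·M_i + h_i·M_(i+1) = 6(Δ_i − Δ_(i-1)) read
  1·M_0 + 4·M_1 + 1·M_2 = 6(Δ_1 - Δ_0) = 12
  1·M_1 + 4·M_2 + 1·M_3 = 6(Δ_2 - Δ_1) = -30
Natural end conditions: M_0 = M_3 = 0.
Forward elimination and back-substitution give M_0 = 0, M_1 = 26/5, M_2 = -44/5, M_3 = 0.

5.2000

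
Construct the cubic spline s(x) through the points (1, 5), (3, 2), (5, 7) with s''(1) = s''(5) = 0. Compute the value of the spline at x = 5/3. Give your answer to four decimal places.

Write σ_i for s''(x_i). With h_i = 2, 2 and divided differences Δ_i = -3/2, 5/2, the continuity of s' gives the tridiagonal system
  2·σ_0 + 8·σ_1 + 2·σ_2 = 6(Δ_1 - Δ_0) = 24
Natural end conditions: σ_0 = σ_2 = 0.
Solving the tridiagonal system: σ_0 = 0, σ_1 = 3, σ_2 = 0.
On [1, 3], s(x) = 5 - 5/2·(x - 1) + 0·(x - 1)² + 1/4·(x - 1)³.
With (x - 1) = 2/3: s(5/3) = 92/27.

3.4074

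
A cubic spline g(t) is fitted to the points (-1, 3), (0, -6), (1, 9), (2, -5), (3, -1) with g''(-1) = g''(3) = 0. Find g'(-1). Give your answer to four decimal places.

With σ_i denoting the second derivative at x_i, h_i = 1, 1, 1, 1, and Δ_i = (y_(i+1) − y_i)/h_i = -9, 15, -14, 4:
  1·σ_0 + 4·σ_1 + 1·σ_2 = 6(Δ_1 - Δ_0) = 144
  1·σ_1 + 4·σ_2 + 1·σ_3 = 6(Δ_2 - Δ_1) = -174
  1·σ_2 + 4·σ_3 + 1·σ_4 = 6(Δ_3 - Δ_2) = 108
Natural end conditions: σ_0 = σ_4 = 0.
Solving: σ_0 = 0, σ_1 = 741/14, σ_2 = -474/7, σ_3 = 615/14, σ_4 = 0.
On [-1, 0], g'(t) = b_0 + 2c_0·(t + 1) + 3d_0·(t + 1)² with b_0 = Δ_0 - h_0(2σ_0 + σ_1)/6 = -499/28, c_0 = σ_0/2 = 0, d_0 = (σ_1 - σ_0)/(6h_0) = 247/28. So g'(-1) = -499/28.

-17.8214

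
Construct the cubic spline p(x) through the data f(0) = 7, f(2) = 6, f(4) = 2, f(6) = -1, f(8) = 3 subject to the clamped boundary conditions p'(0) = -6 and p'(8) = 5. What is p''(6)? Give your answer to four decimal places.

With M_i denoting the second derivative at x_i, h_i = 2, 2, 2, 2, and Δ_i = (y_(i+1) − y_i)/h_i = -1/2, -2, -3/2, 2:
  2·M_0 + 8·M_1 + 2·M_2 = 6(Δ_1 - Δ_0) = -9
  2·M_1 + 8·M_2 + 2·M_3 = 6(Δ_2 - Δ_1) = 3
  2·M_2 + 8·M_3 + 2·M_4 = 6(Δ_3 - Δ_2) = 21
Clamped end conditions give two more equations: 2h_0·M_0 + h_0·M_1 = 6(Δ_0 - p'(0)) = 33 and h_3·M_3 + 2h_3·M_4 = 6(p'(8) - Δ_3) = 18.
Solving the tridiagonal system: M_0 = 143/14, M_1 = -55/14, M_2 = 1, M_3 = 10/7, M_4 = 53/14.

1.4286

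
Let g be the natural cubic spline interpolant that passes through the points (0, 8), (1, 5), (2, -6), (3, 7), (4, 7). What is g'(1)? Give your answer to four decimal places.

Put σ_i = g'' at the i-th knot. Here h = (1, 1, 1, 1) and Δ = (-3, -11, 13, 0), so the interior equations h_(i-1)·σ_(i-1) + 2(h_(i-1)+h_i)·σ_i + h_i·σ_(i+1) = 6(Δ_i − Δ_(i-1)) read
  1·σ_0 + 4·σ_1 + 1·σ_2 = 6(Δ_1 - Δ_0) = -48
  1·σ_1 + 4·σ_2 + 1·σ_3 = 6(Δ_2 - Δ_1) = 144
  1·σ_2 + 4·σ_3 + 1·σ_4 = 6(Δ_3 - Δ_2) = -78
Natural end conditions: σ_0 = σ_4 = 0.
Solving the tridiagonal system: σ_0 = 0, σ_1 = -687/28, σ_2 = 351/7, σ_3 = -897/28, σ_4 = 0.
On [1, 2], g'(t) = b_1 + 2c_1·(t - 1) + 3d_1·(t - 1)² with b_1 = Δ_1 - h_1(2σ_1 + σ_2)/6 = -313/28, c_1 = σ_1/2 = -687/56, d_1 = (σ_2 - σ_1)/(6h_1) = 697/56. So g'(1) = -313/28.

-11.1786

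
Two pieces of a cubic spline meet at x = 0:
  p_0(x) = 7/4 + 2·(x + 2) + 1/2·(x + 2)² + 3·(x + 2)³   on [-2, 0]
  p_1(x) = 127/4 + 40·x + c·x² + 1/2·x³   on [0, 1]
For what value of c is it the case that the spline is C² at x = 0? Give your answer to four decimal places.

p_0''(x) = 1 + 18·(x + 2), so p_0''(0) = 37. On the right, p_1''(0) = 2c, so c = 37/2.

18.5000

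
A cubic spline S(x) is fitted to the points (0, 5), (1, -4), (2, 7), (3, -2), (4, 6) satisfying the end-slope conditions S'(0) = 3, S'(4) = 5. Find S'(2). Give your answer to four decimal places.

2.0714

Write M_i for S''(x_i). With h_i = 1, 1, 1, 1 and divided differences Δ_i = -9, 11, -9, 8, the continuity of S' gives the tridiagonal system
  1·M_0 + 4·M_1 + 1·M_2 = 6(Δ_1 - Δ_0) = 120
  1·M_1 + 4·M_2 + 1·M_3 = 6(Δ_2 - Δ_1) = -120
  1·M_2 + 4·M_3 + 1·M_4 = 6(Δ_3 - Δ_2) = 102
Clamped end conditions give two more equations: 2h_0·M_0 + h_0·M_1 = 6(Δ_0 - S'(0)) = -72 and h_3·M_3 + 2h_3·M_4 = 6(S'(4) - Δ_3) = -18.
Solving the tridiagonal system: M_0 = -1861/28, M_1 = 853/14, M_2 = -229/4, M_3 = 673/14, M_4 = -925/28.
On [2, 3], S'(x) = b_2 + 2c_2·(x - 2) + 3d_2·(x - 2)² with b_2 = Δ_2 - h_2(2M_2 + M_3)/6 = 29/14, c_2 = M_2/2 = -229/8, d_2 = (M_3 - M_2)/(6h_2) = 983/56. So S'(2) = 29/14.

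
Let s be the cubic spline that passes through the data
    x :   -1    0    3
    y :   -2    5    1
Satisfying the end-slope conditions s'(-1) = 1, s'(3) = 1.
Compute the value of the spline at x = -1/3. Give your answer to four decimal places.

With m_i denoting the second derivative at x_i, h_i = 1, 3, and Δ_i = (y_(i+1) − y_i)/h_i = 7, -4/3:
  1·m_0 + 8·m_1 + 3·m_2 = 6(Δ_1 - Δ_0) = -50
Clamped end conditions give two more equations: 2h_0·m_0 + h_0·m_1 = 6(Δ_0 - s'(-1)) = 36 and h_1·m_1 + 2h_1·m_2 = 6(s'(3) - Δ_1) = 14.
Forward elimination and back-substitution give m_0 = 97/4, m_1 = -25/2, m_2 = 103/12.
On [-1, 0], s(x) = -2 + 1·(x + 1) + 97/8·(x + 1)² - 49/8·(x + 1)³.
With (x + 1) = 2/3: s(-1/3) = 121/54.

2.2407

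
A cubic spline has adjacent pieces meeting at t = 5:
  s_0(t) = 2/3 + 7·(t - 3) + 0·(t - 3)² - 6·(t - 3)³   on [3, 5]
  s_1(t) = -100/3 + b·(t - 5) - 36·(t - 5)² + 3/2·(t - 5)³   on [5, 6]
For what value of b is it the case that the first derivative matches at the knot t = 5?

s_0'(t) = 7 + 0·(t - 3) - 18·(t - 3)², so s_0'(5) = -65. On the right, s_1'(5) = b, so b = -65.

-65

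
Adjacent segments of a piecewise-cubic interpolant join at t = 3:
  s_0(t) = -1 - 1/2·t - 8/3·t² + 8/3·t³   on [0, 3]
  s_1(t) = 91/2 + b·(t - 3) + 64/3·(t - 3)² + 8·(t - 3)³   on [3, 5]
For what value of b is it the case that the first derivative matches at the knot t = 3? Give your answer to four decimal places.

55.5000

s_0'(t) = -1/2 - 16/3·t + 8·t², so s_0'(3) = 111/2. On the right, s_1'(3) = b, so b = 111/2.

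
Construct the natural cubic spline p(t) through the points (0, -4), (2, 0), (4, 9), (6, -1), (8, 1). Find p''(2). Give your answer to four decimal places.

4.3661

Let σ_i = p''(x_i). Step sizes h_i = 2, 2, 2, 2; slopes of the chords Δ_i = (y_(i+1) - y_i)/h_i = 2, 9/2, -5, 1.
  2·σ_0 + 8·σ_1 + 2·σ_2 = 6(Δ_1 - Δ_0) = 15
  2·σ_1 + 8·σ_2 + 2·σ_3 = 6(Δ_2 - Δ_1) = -57
  2·σ_2 + 8·σ_3 + 2·σ_4 = 6(Δ_3 - Δ_2) = 36
Natural end conditions: σ_0 = σ_4 = 0.
Forward elimination and back-substitution give σ_0 = 0, σ_1 = 489/112, σ_2 = -279/28, σ_3 = 783/112, σ_4 = 0.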